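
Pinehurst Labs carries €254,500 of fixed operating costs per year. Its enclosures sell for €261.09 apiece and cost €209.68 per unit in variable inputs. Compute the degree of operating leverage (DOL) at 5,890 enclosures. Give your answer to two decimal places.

6.27

At 5,890 units, contribution = 5,890 × €51.41 = €302,804.90.
EBIT = €302,804.90 − €254,500 = €48,304.90.
DOL = contribution ÷ EBIT = €302,804.90 ÷ €48,304.90 = 6.2686.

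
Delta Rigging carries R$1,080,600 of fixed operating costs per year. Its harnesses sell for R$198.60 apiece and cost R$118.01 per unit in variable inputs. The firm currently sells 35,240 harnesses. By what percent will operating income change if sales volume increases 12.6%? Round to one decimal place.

At 35,240 units, contribution = 35,240 × R$80.59 = R$2,839,991.60.
EBIT = R$2,839,991.60 − R$1,080,600 = R$1,759,391.60.
Degree of operating leverage = R$2,839,991.60 / R$1,759,391.60 = 1.6142.
Operating income changes by 1.6142 × +12.6% = +20.3%.

+20.3%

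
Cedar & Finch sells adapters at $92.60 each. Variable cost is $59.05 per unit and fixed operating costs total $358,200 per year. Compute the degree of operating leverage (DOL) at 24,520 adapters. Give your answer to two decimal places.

Contribution at this volume is 24,520 × $33.55 = $822,646.00.
EBIT = $822,646.00 − $358,200 = $464,446.00.
DOL = contribution ÷ EBIT = $822,646.00 ÷ $464,446.00 = 1.7712.

1.77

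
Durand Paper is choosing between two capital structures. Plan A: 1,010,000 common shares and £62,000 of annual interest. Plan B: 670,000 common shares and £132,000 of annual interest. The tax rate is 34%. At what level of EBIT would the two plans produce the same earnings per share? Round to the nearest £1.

At indifference, (EBIT − 62,000)(1 − t)/1,010,000 = (EBIT − 132,000)(1 − t)/670,000.
The (1 − t) factor cancels: (EBIT − 62,000) × 670,000 = (EBIT − 132,000) × 1,010,000.
EBIT × (1,010,000 − 670,000) = 132,000 × 1,010,000 − 62,000 × 670,000 = 91,780,000,000, so EBIT = 91,780,000,000 ÷ 340,000 = 269,941.18.

£269,941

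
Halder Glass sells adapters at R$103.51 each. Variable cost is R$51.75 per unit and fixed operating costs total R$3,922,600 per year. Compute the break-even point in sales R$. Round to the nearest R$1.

Contribution margin per unit = R$103.51 − R$51.75 = R$51.76, a CM ratio of R$51.76 ÷ R$103.51 = 0.5000.
Break-even sales = FC ÷ CM ratio = R$3,922,600 × R$103.51 / R$51.76 = R$7,844,442.

R$7,844,442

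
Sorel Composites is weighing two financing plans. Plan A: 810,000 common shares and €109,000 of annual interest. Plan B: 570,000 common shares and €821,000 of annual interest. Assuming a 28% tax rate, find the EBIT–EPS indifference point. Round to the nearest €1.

At indifference, (EBIT − 109,000)(1 − t)/810,000 = (EBIT − 821,000)(1 − t)/570,000.
Cancelling (1 − t) and cross-multiplying: 570,000·(EBIT − 109,000) = 810,000·(EBIT − 821,000).
Solving, EBIT = (821,000·810,000 − 109,000·570,000) / (810,000 − 570,000) = 602,880,000,000 / 240,000 = 2,512,000.00.

€2,512,000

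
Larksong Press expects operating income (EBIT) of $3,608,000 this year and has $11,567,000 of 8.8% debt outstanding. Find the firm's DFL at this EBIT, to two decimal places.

1.39

Annual interest charges come to $1,017,896.00.
Degree of financial leverage = EBIT / (EBIT − interest) = $3,608,000 / $2,590,104.00 = 1.3930.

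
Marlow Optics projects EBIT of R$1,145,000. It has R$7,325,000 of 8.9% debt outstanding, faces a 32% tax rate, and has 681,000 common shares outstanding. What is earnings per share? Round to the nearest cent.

Interest = R$651,925.00, so EBT = R$1,145,000 − R$651,925.00 = R$493,075.00.
After tax at 32%: net income = R$493,075.00 × 0.68 = R$335,291.00.
Per share: R$335,291.00 / 681,000 shares = R$0.49.

R$0.49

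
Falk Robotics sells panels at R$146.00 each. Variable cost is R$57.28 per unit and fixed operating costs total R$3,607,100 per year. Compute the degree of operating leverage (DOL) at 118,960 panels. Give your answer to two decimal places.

1.52

Total contribution margin = 118,960 × R$88.72 = R$10,554,131.20.
Operating income = contribution − fixed costs = R$10,554,131.20 − R$3,607,100 = R$6,947,031.20.
Degree of operating leverage = R$10,554,131.20 / R$6,947,031.20 = 1.5192.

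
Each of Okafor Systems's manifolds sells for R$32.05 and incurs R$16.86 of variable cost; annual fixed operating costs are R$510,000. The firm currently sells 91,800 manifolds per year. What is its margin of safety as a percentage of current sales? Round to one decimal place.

63.4%

Each unit contributes R$32.05 − R$16.86 = R$15.19. Break-even units = R$510,000 ÷ R$15.19 = 33,574.72; break-even revenue = 33,574.72 × R$32.05 = R$1,076,069.78.
Actual sales revenue = 91,800 × R$32.05 = R$2,942,190.00.
Margin of safety = (R$2,942,190.00 − R$1,076,069.78) ÷ R$2,942,190.00 = 63.4%.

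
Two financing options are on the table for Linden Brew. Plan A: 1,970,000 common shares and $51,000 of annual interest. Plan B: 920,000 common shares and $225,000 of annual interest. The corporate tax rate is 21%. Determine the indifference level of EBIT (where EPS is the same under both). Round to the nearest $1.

At indifference, (EBIT − 51,000)(1 − t)/1,970,000 = (EBIT − 225,000)(1 − t)/920,000.
The (1 − t) factor cancels: (EBIT − 51,000) × 920,000 = (EBIT − 225,000) × 1,970,000.
Solving, EBIT = (225,000·1,970,000 − 51,000·920,000) / (1,970,000 − 920,000) = 396,330,000,000 / 1,050,000 = 377,457.14.

$377,457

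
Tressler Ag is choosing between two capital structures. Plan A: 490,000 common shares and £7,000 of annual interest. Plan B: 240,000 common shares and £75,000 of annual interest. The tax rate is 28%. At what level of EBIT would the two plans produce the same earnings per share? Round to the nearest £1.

£140,280

At indifference, (EBIT − 7,000)(1 − t)/490,000 = (EBIT − 75,000)(1 − t)/240,000.
The (1 − t) factor cancels: (EBIT − 7,000) × 240,000 = (EBIT − 75,000) × 490,000.
Solving, EBIT = (75,000·490,000 − 7,000·240,000) / (490,000 − 240,000) = 35,070,000,000 / 250,000 = 140,280.00.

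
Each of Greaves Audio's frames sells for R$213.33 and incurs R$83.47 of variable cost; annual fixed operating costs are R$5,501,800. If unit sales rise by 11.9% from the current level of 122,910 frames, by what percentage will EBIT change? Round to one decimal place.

Contribution at this volume is 122,910 × R$129.86 = R$15,961,092.60.
Operating income = contribution − fixed costs = R$15,961,092.60 − R$5,501,800 = R$10,459,292.60.
DOL = contribution ÷ EBIT = R$15,961,092.60 ÷ R$10,459,292.60 = 1.5260.
Operating income changes by 1.5260 × +11.9% = +18.2%.

+18.2%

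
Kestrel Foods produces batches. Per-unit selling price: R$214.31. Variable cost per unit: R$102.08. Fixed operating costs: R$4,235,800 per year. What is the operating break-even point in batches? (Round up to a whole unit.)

Unit CM = price − variable cost = R$214.31 − R$102.08 = R$112.23.
Break-even Q = R$4,235,800 / R$112.23 = 37,742.14 → 37,743 batches.

37,743 batches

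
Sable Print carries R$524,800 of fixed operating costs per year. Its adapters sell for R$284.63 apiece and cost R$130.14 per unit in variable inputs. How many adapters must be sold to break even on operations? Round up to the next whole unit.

Contribution margin per unit = R$284.63 − R$130.14 = R$154.49.
Break-even Q = R$524,800 / R$154.49 = 3,396.98 → 3,397 adapters.

3,397 adapters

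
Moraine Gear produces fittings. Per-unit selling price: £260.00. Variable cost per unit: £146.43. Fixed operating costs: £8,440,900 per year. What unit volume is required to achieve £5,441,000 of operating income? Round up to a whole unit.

Contribution margin per unit = £260.00 − £146.43 = £113.57.
Required volume = (fixed costs + target profit) ÷ CM = (£8,440,900 + £5,441,000) ÷ £113.57 = 122,232.10, so 122,233 fittings.

122,233 fittings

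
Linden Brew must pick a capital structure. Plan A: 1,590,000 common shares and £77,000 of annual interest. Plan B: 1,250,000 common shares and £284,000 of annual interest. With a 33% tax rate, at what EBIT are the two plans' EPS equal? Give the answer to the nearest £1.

£1,045,029

Set EPS_A = EPS_B: (EBIT − £77,000)(1 − 0.33) ÷ 1,590,000 = (EBIT − £284,000)(1 − 0.33) ÷ 1,250,000.
Cancelling (1 − t) and cross-multiplying: 1,250,000·(EBIT − 77,000) = 1,590,000·(EBIT − 284,000).
Solving, EBIT = (284,000·1,590,000 − 77,000·1,250,000) / (1,590,000 − 1,250,000) = 355,310,000,000 / 340,000 = 1,045,029.41.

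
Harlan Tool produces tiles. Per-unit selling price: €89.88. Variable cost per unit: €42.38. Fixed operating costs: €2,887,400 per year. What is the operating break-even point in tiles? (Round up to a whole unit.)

60,788 tiles

Each unit contributes €89.88 − €42.38 = €47.50.
Break-even Q = €2,887,400 / €47.50 = 60,787.37 → 60,788 tiles.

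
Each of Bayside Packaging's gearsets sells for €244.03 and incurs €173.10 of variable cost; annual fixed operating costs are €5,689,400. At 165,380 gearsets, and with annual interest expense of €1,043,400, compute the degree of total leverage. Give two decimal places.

2.35

Contribution at this volume is 165,380 × €70.93 = €11,730,403.40.
Operating income = contribution − fixed costs = €11,730,403.40 − €5,689,400 = €6,041,003.40. Interest = €1,043,400.00.
DOL = €11,730,403.40 ÷ €6,041,003.40 = 1.9418; DFL = €6,041,003.40 ÷ €4,997,603.40 = 1.2088.
DCL = DOL × DFL = 1.9418 × 1.2088 = 2.3472.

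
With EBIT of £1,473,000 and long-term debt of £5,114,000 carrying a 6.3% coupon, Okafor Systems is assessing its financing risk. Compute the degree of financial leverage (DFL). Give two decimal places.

Interest = £322,182.00.
Degree of financial leverage = EBIT / (EBIT − interest) = £1,473,000 / £1,150,818.00 = 1.2800.

1.28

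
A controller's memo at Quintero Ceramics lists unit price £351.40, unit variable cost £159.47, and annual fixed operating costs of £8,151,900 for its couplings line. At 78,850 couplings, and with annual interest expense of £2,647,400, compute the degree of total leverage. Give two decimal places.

At 78,850 units, contribution = 78,850 × £191.93 = £15,133,680.50.
Operating income = contribution − fixed costs = £15,133,680.50 − £8,151,900 = £6,981,780.50. Interest = £2,647,400.00.
DOL = £15,133,680.50 ÷ £6,981,780.50 = 2.1676; DFL = £6,981,780.50 ÷ £4,334,380.50 = 1.6108.
Combined leverage = 2.1676 × 1.6108 = 3.4916.

3.49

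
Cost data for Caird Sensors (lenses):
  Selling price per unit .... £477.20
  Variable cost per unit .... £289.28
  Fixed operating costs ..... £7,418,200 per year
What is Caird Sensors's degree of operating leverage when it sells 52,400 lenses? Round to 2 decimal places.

Contribution at this volume is 52,400 × £187.92 = £9,847,008.00.
EBIT = £9,847,008.00 − £7,418,200 = £2,428,808.00.
DOL = contribution ÷ EBIT = £9,847,008.00 ÷ £2,428,808.00 = 4.0543.

4.05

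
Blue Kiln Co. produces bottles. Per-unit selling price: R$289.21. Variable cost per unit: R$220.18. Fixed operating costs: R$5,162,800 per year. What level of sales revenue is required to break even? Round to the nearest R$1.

CM per unit = R$289.21 − R$220.18 = R$69.03; CM ratio = R$69.03 / R$289.21 = 0.2387.
Break-even sales = FC ÷ CM ratio = R$5,162,800 × R$289.21 / R$69.03 = R$21,630,210.

R$21,630,210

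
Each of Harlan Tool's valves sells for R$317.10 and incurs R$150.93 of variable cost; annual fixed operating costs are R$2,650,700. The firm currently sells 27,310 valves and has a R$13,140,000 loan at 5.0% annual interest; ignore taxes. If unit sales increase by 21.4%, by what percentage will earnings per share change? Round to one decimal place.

At 27,310 units, contribution = 27,310 × R$166.17 = R$4,538,102.70.
EBIT = R$4,538,102.70 − R$2,650,700 = R$1,887,402.70.
Interest = R$657,000.00, so EBIT − I = R$1,230,402.70.
Degree of combined leverage = contribution ÷ (EBIT − I) = R$4,538,102.70 ÷ R$1,230,402.70 = 3.6883.
%ΔEPS = DCL × %ΔSales = 3.6883 × +21.4% = +78.9%.

+78.9%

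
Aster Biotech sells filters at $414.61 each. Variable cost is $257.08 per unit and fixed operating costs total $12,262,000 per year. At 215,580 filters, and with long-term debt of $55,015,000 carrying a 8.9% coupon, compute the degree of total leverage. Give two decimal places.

2.02

Total contribution margin = 215,580 × $157.53 = $33,960,317.40.
Operating income = contribution − fixed costs = $33,960,317.40 − $12,262,000 = $21,698,317.40. Interest = $4,896,335.00, so EBIT − I = $16,801,982.40.
DCL = contribution ÷ (EBIT − I) = $33,960,317.40 ÷ $16,801,982.40 = 2.0212.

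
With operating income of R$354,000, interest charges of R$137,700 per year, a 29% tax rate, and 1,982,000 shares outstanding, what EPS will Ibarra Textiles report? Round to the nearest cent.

Interest = R$137,700.00, so EBT = R$354,000 − R$137,700.00 = R$216,300.00.
After tax at 29%: net income = R$216,300.00 × 0.71 = R$153,573.00.
Per share: R$153,573.00 / 1,982,000 shares = R$0.08.

R$0.08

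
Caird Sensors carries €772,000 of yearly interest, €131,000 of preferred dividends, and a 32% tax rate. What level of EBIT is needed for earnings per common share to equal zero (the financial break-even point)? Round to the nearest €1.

€964,647

Grossing the preferred dividend up to pre-tax terms: €131,000 / (1 − 0.32) = €192,647.06.
Financial break-even EBIT = interest + D_p ÷ (1 − t) = €772,000 + €192,647.06 = €964,647.06.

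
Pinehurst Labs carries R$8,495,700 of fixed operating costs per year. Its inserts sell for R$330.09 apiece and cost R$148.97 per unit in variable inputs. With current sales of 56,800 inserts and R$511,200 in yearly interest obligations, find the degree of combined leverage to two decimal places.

8.03

At 56,800 units, contribution = 56,800 × R$181.12 = R$10,287,616.00.
Subtracting fixed costs: EBIT = R$10,287,616.00 − R$8,495,700 = R$1,791,916.00. Interest = R$511,200.00.
DOL = R$10,287,616.00 ÷ R$1,791,916.00 = 5.7411; DFL = R$1,791,916.00 ÷ R$1,280,716.00 = 1.3992.
DCL = DOL × DFL = 5.7411 × 1.3992 = 8.0329.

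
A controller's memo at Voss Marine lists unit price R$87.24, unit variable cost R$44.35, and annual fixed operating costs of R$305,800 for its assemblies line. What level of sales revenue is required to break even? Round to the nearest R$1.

R$622,010

CM per unit = R$87.24 − R$44.35 = R$42.89; CM ratio = R$42.89 / R$87.24 = 0.4916.
Break-even sales = FC ÷ CM ratio = R$305,800 × R$87.24 / R$42.89 = R$622,010.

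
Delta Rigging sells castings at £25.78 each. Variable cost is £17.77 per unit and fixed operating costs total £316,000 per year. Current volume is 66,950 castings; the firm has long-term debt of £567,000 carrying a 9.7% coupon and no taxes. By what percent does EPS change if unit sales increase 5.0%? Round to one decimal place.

Total contribution margin = 66,950 × £8.01 = £536,269.50.
EBIT = £536,269.50 − £316,000 = £220,269.50.
Interest = £54,999.00, so EBIT − I = £165,270.50.
Degree of combined leverage = contribution ÷ (EBIT − I) = £536,269.50 ÷ £165,270.50 = 3.2448.
%ΔEPS = DCL × %ΔSales = 3.2448 × +5.0% = +16.2%.

+16.2%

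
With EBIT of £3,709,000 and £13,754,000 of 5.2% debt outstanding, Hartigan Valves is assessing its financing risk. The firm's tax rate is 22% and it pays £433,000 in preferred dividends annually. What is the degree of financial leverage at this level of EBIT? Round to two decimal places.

Interest = £715,208.00.
Pre-tax preferred-dividend burden = £433,000 ÷ (1 − 0.22) = £555,128.21.
DFL = EBIT ÷ [EBIT − I − D_p/(1−t)] = £3,709,000 ÷ [£3,709,000 − £715,208.00 − £555,128.21] = £3,709,000 ÷ £2,438,663.79 = 1.5209.

1.52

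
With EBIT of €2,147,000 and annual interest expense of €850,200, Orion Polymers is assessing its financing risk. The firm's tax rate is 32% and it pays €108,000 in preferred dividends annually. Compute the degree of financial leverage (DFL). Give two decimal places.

Interest = €850,200.00.
Pre-tax preferred-dividend burden = €108,000 ÷ (1 − 0.32) = €158,823.53.
DFL = EBIT ÷ [EBIT − I − D_p/(1−t)] = €2,147,000 ÷ [€2,147,000 − €850,200.00 − €158,823.53] = €2,147,000 ÷ €1,137,976.47 = 1.8867.

1.89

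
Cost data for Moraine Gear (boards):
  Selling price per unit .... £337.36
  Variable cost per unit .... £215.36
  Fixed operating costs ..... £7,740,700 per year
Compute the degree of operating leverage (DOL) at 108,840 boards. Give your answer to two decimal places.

2.40

Total contribution margin = 108,840 × £122.00 = £13,278,480.00.
EBIT = £13,278,480.00 − £7,740,700 = £5,537,780.00.
Degree of operating leverage = £13,278,480.00 / £5,537,780.00 = 2.3978.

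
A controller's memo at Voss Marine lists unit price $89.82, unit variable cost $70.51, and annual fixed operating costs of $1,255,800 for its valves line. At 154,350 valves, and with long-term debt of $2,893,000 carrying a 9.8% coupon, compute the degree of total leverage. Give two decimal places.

2.07

Contribution at this volume is 154,350 × $19.31 = $2,980,498.50.
Subtracting fixed costs: EBIT = $2,980,498.50 − $1,255,800 = $1,724,698.50. Interest = $283,514.00.
DOL = $2,980,498.50 ÷ $1,724,698.50 = 1.7281; DFL = $1,724,698.50 ÷ $1,441,184.50 = 1.1967.
DCL = DOL × DFL = 1.7281 × 1.1967 = 2.0680.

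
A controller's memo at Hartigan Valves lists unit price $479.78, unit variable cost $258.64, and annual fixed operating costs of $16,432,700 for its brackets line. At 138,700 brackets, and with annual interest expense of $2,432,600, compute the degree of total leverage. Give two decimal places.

2.60

At 138,700 units, contribution = 138,700 × $221.14 = $30,672,118.00.
Subtracting fixed costs: EBIT = $30,672,118.00 − $16,432,700 = $14,239,418.00. Interest = $2,432,600.00.
DOL = $30,672,118.00 ÷ $14,239,418.00 = 2.1540; DFL = $14,239,418.00 ÷ $11,806,818.00 = 1.2060.
Combined leverage = 2.1540 × 1.2060 = 2.5977.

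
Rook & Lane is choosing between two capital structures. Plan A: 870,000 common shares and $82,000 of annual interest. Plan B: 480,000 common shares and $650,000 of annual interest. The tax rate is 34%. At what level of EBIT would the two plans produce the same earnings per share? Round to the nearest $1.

At indifference, (EBIT − 82,000)(1 − t)/870,000 = (EBIT − 650,000)(1 − t)/480,000.
Cancelling (1 − t) and cross-multiplying: 480,000·(EBIT − 82,000) = 870,000·(EBIT − 650,000).
Solving, EBIT = (650,000·870,000 − 82,000·480,000) / (870,000 − 480,000) = 526,140,000,000 / 390,000 = 1,349,076.92.

$1,349,077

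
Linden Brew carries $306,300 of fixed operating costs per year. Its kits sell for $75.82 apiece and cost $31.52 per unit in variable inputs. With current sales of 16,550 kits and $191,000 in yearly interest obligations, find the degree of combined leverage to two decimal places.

3.11

At 16,550 units, contribution = 16,550 × $44.30 = $733,165.00.
Operating income = contribution − fixed costs = $733,165.00 − $306,300 = $426,865.00. Interest = $191,000.00, so EBIT − I = $235,865.00.
DCL = contribution ÷ (EBIT − I) = $733,165.00 ÷ $235,865.00 = 3.1084.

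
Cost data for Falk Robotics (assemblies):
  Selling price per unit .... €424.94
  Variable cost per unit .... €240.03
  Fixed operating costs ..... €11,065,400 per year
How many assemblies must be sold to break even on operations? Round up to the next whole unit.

59,843 assemblies

Contribution margin per unit = €424.94 − €240.03 = €184.91.
Units to break even: €11,065,400 ÷ €184.91 = 59,842.09, rounded up to 59,843.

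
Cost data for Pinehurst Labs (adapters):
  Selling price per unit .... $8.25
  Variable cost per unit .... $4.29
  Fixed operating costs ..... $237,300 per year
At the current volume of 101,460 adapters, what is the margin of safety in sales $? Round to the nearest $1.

Contribution margin per unit = $8.25 − $4.29 = $3.96. Break-even units = $237,300 ÷ $3.96 = 59,924.24; break-even revenue = 59,924.24 × $8.25 = $494,375.00.
Actual sales revenue = 101,460 × $8.25 = $837,045.00.
Margin of safety = $837,045.00 − $494,375.00 = $342,670.

$342,670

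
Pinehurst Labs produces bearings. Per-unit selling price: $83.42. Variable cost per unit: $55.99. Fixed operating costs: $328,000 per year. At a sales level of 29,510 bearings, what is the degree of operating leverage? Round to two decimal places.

Total contribution margin = 29,510 × $27.43 = $809,459.30.
Subtracting fixed costs: EBIT = $809,459.30 − $328,000 = $481,459.30.
So DOL = total CM / EBIT = $809,459.30 / $481,459.30 = 1.6813.

1.68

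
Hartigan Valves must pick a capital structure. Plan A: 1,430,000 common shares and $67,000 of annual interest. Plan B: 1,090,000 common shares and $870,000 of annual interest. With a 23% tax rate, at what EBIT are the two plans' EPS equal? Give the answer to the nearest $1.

$3,444,324

Set EPS_A = EPS_B: (EBIT − $67,000)(1 − 0.23) ÷ 1,430,000 = (EBIT − $870,000)(1 − 0.23) ÷ 1,090,000.
The (1 − t) factor cancels: (EBIT − 67,000) × 1,090,000 = (EBIT − 870,000) × 1,430,000.
Solving, EBIT = (870,000·1,430,000 − 67,000·1,090,000) / (1,430,000 − 1,090,000) = 1,171,070,000,000 / 340,000 = 3,444,323.53.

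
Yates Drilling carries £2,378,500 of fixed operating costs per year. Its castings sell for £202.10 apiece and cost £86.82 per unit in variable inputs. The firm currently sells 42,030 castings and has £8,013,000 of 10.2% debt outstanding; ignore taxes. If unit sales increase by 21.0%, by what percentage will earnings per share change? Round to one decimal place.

+61.7%

Total contribution margin = 42,030 × £115.28 = £4,845,218.40.
Subtracting fixed costs: EBIT = £4,845,218.40 − £2,378,500 = £2,466,718.40.
After interest of £817,326.00, pre-tax earnings = £1,649,392.40.
DCL = total CM / (EBIT − I) = £4,845,218.40 / £1,649,392.40 = 2.9376.
%ΔEPS = DCL × %ΔSales = 2.9376 × +21.0% = +61.7%.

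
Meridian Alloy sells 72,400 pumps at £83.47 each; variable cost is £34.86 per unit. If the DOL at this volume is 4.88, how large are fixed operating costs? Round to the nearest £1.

£2,798,183

Contribution at this volume is 72,400 × £48.61 = £3,519,364.00.
DOL = contribution / EBIT, so EBIT = £3,519,364.00 / 4.88 = £721,181.15.
Fixed costs = CM − EBIT = £3,519,364.00 − £721,181.15 = £2,798,183.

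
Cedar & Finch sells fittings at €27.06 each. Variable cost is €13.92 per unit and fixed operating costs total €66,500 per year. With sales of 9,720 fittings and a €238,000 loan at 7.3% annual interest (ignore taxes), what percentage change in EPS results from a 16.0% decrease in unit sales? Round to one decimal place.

At 9,720 units, contribution = 9,720 × €13.14 = €127,720.80.
EBIT = €127,720.80 − €66,500 = €61,220.80.
Interest = €17,374.00, so EBIT − I = €43,846.80.
DCL = total CM / (EBIT − I) = €127,720.80 / €43,846.80 = 2.9129.
%ΔEPS = DCL × %ΔSales = 2.9129 × -16.0% = -46.6%.

-46.6%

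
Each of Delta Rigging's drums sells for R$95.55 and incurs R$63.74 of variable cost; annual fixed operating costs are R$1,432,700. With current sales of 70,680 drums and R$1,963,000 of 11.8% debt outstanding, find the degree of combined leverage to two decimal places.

3.85

Total contribution margin = 70,680 × R$31.81 = R$2,248,330.80.
EBIT = R$2,248,330.80 − R$1,432,700 = R$815,630.80. Interest = R$231,634.00, so EBIT − I = R$583,996.80.
DCL = contribution ÷ (EBIT − I) = R$2,248,330.80 ÷ R$583,996.80 = 3.8499.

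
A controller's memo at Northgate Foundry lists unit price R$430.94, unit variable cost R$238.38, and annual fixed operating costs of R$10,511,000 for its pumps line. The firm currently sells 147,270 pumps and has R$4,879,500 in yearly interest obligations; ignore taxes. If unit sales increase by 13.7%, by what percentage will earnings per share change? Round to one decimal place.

At 147,270 units, contribution = 147,270 × R$192.56 = R$28,358,311.20.
Operating income = contribution − fixed costs = R$28,358,311.20 − R$10,511,000 = R$17,847,311.20.
After interest of R$4,879,500.00, pre-tax earnings = R$12,967,811.20.
Degree of combined leverage = contribution ÷ (EBIT − I) = R$28,358,311.20 ÷ R$12,967,811.20 = 2.1868.
%ΔEPS = DCL × %ΔSales = 2.1868 × +13.7% = +30.0%.

+30.0%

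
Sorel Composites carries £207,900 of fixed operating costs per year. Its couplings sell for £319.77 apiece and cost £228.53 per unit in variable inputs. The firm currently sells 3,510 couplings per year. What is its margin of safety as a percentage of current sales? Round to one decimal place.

35.1%

Contribution margin per unit = £319.77 − £228.53 = £91.24. Break-even units = £207,900 ÷ £91.24 = 2,278.61; break-even revenue = 2,278.61 × £319.77 = £728,629.80.
Current sales = 3,510 × £319.77 = £1,122,392.70.
Margin of safety = (£1,122,392.70 − £728,629.80) ÷ £1,122,392.70 = 35.1%.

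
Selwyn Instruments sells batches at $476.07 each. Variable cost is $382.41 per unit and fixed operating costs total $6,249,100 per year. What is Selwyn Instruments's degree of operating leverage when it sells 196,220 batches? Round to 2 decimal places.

1.52

At 196,220 units, contribution = 196,220 × $93.66 = $18,377,965.20.
Operating income = contribution − fixed costs = $18,377,965.20 − $6,249,100 = $12,128,865.20.
So DOL = total CM / EBIT = $18,377,965.20 / $12,128,865.20 = 1.5152.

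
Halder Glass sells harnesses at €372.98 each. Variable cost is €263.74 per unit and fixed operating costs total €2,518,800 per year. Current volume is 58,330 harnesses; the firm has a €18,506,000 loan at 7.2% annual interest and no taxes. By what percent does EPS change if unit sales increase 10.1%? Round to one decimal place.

Total contribution margin = 58,330 × €109.24 = €6,371,969.20.
EBIT = €6,371,969.20 − €2,518,800 = €3,853,169.20.
Interest = €1,332,432.00, so EBIT − I = €2,520,737.20.
DCL = total CM / (EBIT − I) = €6,371,969.20 / €2,520,737.20 = 2.5278.
%ΔEPS = DCL × %ΔSales = 2.5278 × +10.1% = +25.5%.

+25.5%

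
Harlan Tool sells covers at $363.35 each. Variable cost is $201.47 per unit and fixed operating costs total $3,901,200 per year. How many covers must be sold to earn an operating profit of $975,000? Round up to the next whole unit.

Contribution margin per unit = $363.35 − $201.47 = $161.88.
Required volume = (fixed costs + target profit) ÷ CM = ($3,901,200 + $975,000) ÷ $161.88 = 30,122.31, so 30,123 covers.

30,123 covers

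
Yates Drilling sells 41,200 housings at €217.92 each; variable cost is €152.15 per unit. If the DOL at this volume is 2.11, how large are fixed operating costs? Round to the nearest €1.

€1,425,495

Total contribution margin = 41,200 × €65.77 = €2,709,724.00.
Since DOL = CM ÷ EBIT, EBIT = €2,709,724.00 ÷ 2.11 = €1,284,229.38.
Fixed costs = CM − EBIT = €2,709,724.00 − €1,284,229.38 = €1,425,495.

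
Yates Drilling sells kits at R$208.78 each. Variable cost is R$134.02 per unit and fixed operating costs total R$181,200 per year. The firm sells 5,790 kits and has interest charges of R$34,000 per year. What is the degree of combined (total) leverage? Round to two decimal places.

Contribution at this volume is 5,790 × R$74.76 = R$432,860.40.
Operating income = contribution − fixed costs = R$432,860.40 − R$181,200 = R$251,660.40. Interest = R$34,000.00, so EBIT − I = R$217,660.40.
DCL = contribution ÷ (EBIT − I) = R$432,860.40 ÷ R$217,660.40 = 1.9887.

1.99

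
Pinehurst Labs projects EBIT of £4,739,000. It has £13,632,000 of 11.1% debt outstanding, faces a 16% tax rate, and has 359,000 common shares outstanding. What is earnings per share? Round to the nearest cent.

Interest = £1,513,152.00, so EBT = £4,739,000 − £1,513,152.00 = £3,225,848.00.
Net income = £3,225,848.00 × (1 − 0.16) = £2,709,712.32.
EPS = £2,709,712.32 ÷ 359,000 = £7.55.

£7.55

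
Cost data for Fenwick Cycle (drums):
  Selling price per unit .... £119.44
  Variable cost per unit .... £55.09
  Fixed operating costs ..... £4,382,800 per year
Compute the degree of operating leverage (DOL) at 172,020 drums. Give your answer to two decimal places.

Contribution at this volume is 172,020 × £64.35 = £11,069,487.00.
Operating income = contribution − fixed costs = £11,069,487.00 − £4,382,800 = £6,686,687.00.
Degree of operating leverage = £11,069,487.00 / £6,686,687.00 = 1.6555.

1.66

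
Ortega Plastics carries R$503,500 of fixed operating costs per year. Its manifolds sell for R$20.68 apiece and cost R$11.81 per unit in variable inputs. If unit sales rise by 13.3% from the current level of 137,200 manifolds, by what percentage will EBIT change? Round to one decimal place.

+22.7%

Contribution at this volume is 137,200 × R$8.87 = R$1,216,964.00.
Subtracting fixed costs: EBIT = R$1,216,964.00 − R$503,500 = R$713,464.00.
So DOL = total CM / EBIT = R$1,216,964.00 / R$713,464.00 = 1.7057.
So EBIT moves 1.7057 × (+13.3%) = +22.7%.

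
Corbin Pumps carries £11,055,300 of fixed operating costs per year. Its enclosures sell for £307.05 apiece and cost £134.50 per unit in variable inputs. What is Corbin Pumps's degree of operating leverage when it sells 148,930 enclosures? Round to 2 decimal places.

Contribution at this volume is 148,930 × £172.55 = £25,697,871.50.
EBIT = £25,697,871.50 − £11,055,300 = £14,642,571.50.
Degree of operating leverage = £25,697,871.50 / £14,642,571.50 = 1.7550.

1.76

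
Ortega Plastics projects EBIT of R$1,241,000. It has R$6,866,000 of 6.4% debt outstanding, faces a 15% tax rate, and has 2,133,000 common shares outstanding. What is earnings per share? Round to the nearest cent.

Pre-tax income = R$1,241,000 − R$439,424.00 = R$801,576.00.
After tax at 15%: net income = R$801,576.00 × 0.85 = R$681,339.60.
Per share: R$681,339.60 / 2,133,000 shares = R$0.32.

R$0.32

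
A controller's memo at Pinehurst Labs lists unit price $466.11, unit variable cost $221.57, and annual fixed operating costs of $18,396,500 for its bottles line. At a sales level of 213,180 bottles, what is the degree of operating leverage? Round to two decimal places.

Contribution at this volume is 213,180 × $244.54 = $52,131,037.20.
Subtracting fixed costs: EBIT = $52,131,037.20 − $18,396,500 = $33,734,537.20.
So DOL = total CM / EBIT = $52,131,037.20 / $33,734,537.20 = 1.5453.

1.55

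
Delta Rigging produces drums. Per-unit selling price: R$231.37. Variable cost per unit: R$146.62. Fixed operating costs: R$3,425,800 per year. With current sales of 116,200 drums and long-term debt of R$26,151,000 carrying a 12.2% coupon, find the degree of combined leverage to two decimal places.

3.05

At 116,200 units, contribution = 116,200 × R$84.75 = R$9,847,950.00.
Subtracting fixed costs: EBIT = R$9,847,950.00 − R$3,425,800 = R$6,422,150.00. Interest = R$3,190,422.00, so EBIT − I = R$3,231,728.00.
Degree of total leverage = total CM / (EBIT − interest) = R$9,847,950.00 / R$3,231,728.00 = 3.0473.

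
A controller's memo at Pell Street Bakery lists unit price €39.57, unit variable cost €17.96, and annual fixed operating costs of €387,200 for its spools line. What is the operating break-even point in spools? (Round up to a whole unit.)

Unit CM = price − variable cost = €39.57 − €17.96 = €21.61.
Units to break even: €387,200 ÷ €21.61 = 17,917.63, rounded up to 17,918.

17,918 spools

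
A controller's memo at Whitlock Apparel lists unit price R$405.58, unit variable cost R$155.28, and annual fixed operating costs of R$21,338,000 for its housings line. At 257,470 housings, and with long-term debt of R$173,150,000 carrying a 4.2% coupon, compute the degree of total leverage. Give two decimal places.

Total contribution margin = 257,470 × R$250.30 = R$64,444,741.00.
Operating income = contribution − fixed costs = R$64,444,741.00 − R$21,338,000 = R$43,106,741.00. Interest = R$7,272,300.00, so EBIT − I = R$35,834,441.00.
DCL = contribution ÷ (EBIT − I) = R$64,444,741.00 ÷ R$35,834,441.00 = 1.7984.

1.80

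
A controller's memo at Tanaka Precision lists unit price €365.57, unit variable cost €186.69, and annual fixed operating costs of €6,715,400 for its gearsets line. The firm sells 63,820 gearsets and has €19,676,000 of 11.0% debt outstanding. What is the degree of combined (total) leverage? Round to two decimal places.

4.50

At 63,820 units, contribution = 63,820 × €178.88 = €11,416,121.60.
Operating income = contribution − fixed costs = €11,416,121.60 − €6,715,400 = €4,700,721.60. Interest = €2,164,360.00, so EBIT − I = €2,536,361.60.
DCL = contribution ÷ (EBIT − I) = €11,416,121.60 ÷ €2,536,361.60 = 4.5010.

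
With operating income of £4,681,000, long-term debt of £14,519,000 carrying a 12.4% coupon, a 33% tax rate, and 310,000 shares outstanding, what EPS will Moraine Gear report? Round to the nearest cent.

Interest = £1,800,356.00, so EBT = £4,681,000 − £1,800,356.00 = £2,880,644.00.
Net income = £2,880,644.00 × (1 − 0.33) = £1,930,031.48.
EPS = £1,930,031.48 ÷ 310,000 = £6.23.

£6.23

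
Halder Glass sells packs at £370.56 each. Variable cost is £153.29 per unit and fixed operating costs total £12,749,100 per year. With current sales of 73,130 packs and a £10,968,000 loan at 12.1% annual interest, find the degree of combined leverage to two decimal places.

Contribution at this volume is 73,130 × £217.27 = £15,888,955.10.
EBIT = £15,888,955.10 − £12,749,100 = £3,139,855.10. Interest = £1,327,128.00, so EBIT − I = £1,812,727.10.
DCL = contribution ÷ (EBIT − I) = £15,888,955.10 ÷ £1,812,727.10 = 8.7652.

8.77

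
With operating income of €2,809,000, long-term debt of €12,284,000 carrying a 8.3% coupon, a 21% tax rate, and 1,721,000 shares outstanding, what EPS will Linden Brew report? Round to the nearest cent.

€0.82

Interest = €1,019,572.00, so EBT = €2,809,000 − €1,019,572.00 = €1,789,428.00.
Net income = €1,789,428.00 × (1 − 0.21) = €1,413,648.12.
Per share: €1,413,648.12 / 1,721,000 shares = €0.82.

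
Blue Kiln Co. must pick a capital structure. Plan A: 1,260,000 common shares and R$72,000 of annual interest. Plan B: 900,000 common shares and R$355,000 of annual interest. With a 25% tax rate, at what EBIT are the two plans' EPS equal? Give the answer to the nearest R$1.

R$1,062,500

At indifference, (EBIT − 72,000)(1 − t)/1,260,000 = (EBIT − 355,000)(1 − t)/900,000.
Cancelling (1 − t) and cross-multiplying: 900,000·(EBIT − 72,000) = 1,260,000·(EBIT − 355,000).
Solving, EBIT = (355,000·1,260,000 − 72,000·900,000) / (1,260,000 − 900,000) = 382,500,000,000 / 360,000 = 1,062,500.00.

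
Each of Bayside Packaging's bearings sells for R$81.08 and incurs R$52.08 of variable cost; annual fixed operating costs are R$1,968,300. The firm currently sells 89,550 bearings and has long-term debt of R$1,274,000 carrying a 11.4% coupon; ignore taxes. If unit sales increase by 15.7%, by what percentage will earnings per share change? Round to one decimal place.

+84.3%

Contribution at this volume is 89,550 × R$29.00 = R$2,596,950.00.
Subtracting fixed costs: EBIT = R$2,596,950.00 − R$1,968,300 = R$628,650.00.
Interest = R$145,236.00, so EBIT − I = R$483,414.00.
Degree of combined leverage = contribution ÷ (EBIT − I) = R$2,596,950.00 ÷ R$483,414.00 = 5.3721.
%ΔEPS = DCL × %ΔSales = 5.3721 × +15.7% = +84.3%.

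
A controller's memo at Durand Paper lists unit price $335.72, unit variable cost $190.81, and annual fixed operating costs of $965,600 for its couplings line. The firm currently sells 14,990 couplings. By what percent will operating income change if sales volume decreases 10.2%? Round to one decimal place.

Total contribution margin = 14,990 × $144.91 = $2,172,200.90.
EBIT = $2,172,200.90 − $965,600 = $1,206,600.90.
So DOL = total CM / EBIT = $2,172,200.90 / $1,206,600.90 = 1.8003.
So EBIT moves 1.8003 × (-10.2%) = -18.4%.

-18.4%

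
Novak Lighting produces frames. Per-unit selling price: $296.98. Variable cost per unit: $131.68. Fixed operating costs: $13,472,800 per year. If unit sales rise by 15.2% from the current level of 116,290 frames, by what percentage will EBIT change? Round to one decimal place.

+50.8%

Total contribution margin = 116,290 × $165.30 = $19,222,737.00.
Operating income = contribution − fixed costs = $19,222,737.00 − $13,472,800 = $5,749,937.00.
So DOL = total CM / EBIT = $19,222,737.00 / $5,749,937.00 = 3.3431.
%ΔEBIT = DOL × %ΔSales = 3.3431 × +15.2% = +50.8%.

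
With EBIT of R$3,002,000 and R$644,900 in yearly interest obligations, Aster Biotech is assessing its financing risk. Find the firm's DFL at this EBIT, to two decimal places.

Annual interest charges come to R$644,900.00.
DFL = EBIT ÷ (EBIT − I) = R$3,002,000 ÷ (R$3,002,000 − R$644,900.00) = R$3,002,000 ÷ R$2,357,100.00 = 1.2736.

1.27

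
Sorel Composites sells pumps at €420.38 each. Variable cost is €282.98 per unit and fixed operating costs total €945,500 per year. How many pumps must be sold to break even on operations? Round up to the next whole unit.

Unit CM = price − variable cost = €420.38 − €282.98 = €137.40.
Units to break even: €945,500 ÷ €137.40 = 6,881.37, rounded up to 6,882.

6,882 pumps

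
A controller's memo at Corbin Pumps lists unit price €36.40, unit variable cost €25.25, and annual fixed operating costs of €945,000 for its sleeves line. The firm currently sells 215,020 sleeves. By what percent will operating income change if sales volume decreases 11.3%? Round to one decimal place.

Contribution at this volume is 215,020 × €11.15 = €2,397,473.00.
Operating income = contribution − fixed costs = €2,397,473.00 − €945,000 = €1,452,473.00.
DOL = contribution ÷ EBIT = €2,397,473.00 ÷ €1,452,473.00 = 1.6506.
Operating income changes by 1.6506 × -11.3% = -18.7%.

-18.7%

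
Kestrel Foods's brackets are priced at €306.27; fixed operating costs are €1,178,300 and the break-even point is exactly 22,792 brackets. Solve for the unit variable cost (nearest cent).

€254.57

At break-even, FC = Q × (P − VC), so P − VC = €1,178,300 ÷ 22,792 = €51.6980.
Variable cost per unit = €306.27 − €51.6980 = €254.57.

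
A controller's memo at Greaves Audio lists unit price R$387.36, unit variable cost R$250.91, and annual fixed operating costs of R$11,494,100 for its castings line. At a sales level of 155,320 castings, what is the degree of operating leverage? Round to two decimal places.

Contribution at this volume is 155,320 × R$136.45 = R$21,193,414.00.
EBIT = R$21,193,414.00 − R$11,494,100 = R$9,699,314.00.
DOL = contribution ÷ EBIT = R$21,193,414.00 ÷ R$9,699,314.00 = 2.1850.

2.19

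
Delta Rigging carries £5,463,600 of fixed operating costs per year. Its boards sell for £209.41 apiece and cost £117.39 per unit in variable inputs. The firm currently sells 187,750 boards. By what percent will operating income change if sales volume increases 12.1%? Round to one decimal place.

+17.7%

Total contribution margin = 187,750 × £92.02 = £17,276,755.00.
EBIT = £17,276,755.00 − £5,463,600 = £11,813,155.00.
DOL = contribution ÷ EBIT = £17,276,755.00 ÷ £11,813,155.00 = 1.4625.
So EBIT moves 1.4625 × (+12.1%) = +17.7%.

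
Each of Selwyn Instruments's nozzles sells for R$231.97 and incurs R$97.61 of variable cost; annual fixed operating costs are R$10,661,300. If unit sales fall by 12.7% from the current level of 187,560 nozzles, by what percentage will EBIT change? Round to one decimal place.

-22.0%

Contribution at this volume is 187,560 × R$134.36 = R$25,200,561.60.
Subtracting fixed costs: EBIT = R$25,200,561.60 − R$10,661,300 = R$14,539,261.60.
DOL = contribution ÷ EBIT = R$25,200,561.60 ÷ R$14,539,261.60 = 1.7333.
So EBIT moves 1.7333 × (-12.7%) = -22.0%.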